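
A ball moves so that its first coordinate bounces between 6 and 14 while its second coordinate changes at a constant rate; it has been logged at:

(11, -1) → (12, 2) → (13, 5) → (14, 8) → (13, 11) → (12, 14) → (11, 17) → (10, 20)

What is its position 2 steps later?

The first coordinate travels 1 per step and bounces off the walls at 6 and 14.
  step 8: 10 → 9
  step 9: 9 → 8
The second coordinate changes by +3 each step: at step 9 it is 26.

(8, 26)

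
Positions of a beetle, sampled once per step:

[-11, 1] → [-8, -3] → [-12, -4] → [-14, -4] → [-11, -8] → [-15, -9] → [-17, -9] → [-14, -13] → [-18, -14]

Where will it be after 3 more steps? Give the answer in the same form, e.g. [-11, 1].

[-21, -19]

The moves between consecutive positions are [+3, -4], [-4, -1], [-2, +0], [+3, -4], [-4, -1], [-2, +0], [+3, -4], [-4, -1]; they repeat the 3-cycle [[+3, -4], [-4, -1], [-2, +0]].
step 9: apply [-2, +0] → [-20, -14]
step 10: apply [+3, -4] → [-17, -18]
step 11: apply [-4, -1] → [-21, -19]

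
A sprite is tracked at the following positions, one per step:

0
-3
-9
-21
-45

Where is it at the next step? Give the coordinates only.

-93

Step-to-step displacements: -3, -6, -12, -24; each is 2× the previous.
step 5: -45 − 48 → -93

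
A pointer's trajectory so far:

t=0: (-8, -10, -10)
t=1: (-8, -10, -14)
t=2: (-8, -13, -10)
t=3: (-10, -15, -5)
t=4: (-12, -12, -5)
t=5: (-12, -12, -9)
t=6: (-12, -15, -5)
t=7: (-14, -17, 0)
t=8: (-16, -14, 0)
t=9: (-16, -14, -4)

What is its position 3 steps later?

(-20, -16, 5)

The moves between consecutive positions are (+0, +0, -4), (+0, -3, +4), (-2, -2, +5), (-2, +3, +0), (+0, +0, -4), (+0, -3, +4), (-2, -2, +5), (-2, +3, +0), (+0, +0, -4); they repeat the 4-cycle [(+0, +0, -4), (+0, -3, +4), (-2, -2, +5), (-2, +3, +0)].
step 10: apply (+0, -3, +4) → (-16, -17, 0)
step 11: apply (-2, -2, +5) → (-18, -19, 5)
step 12: apply (-2, +3, +0) → (-20, -16, 5)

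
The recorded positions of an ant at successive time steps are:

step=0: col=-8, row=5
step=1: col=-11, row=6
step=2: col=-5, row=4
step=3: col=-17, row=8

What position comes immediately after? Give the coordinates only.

The jumps are (-3,+1), (+6,-2), (-12,+4) — a geometric progression with ratio -2.
step 4: col=-17, row=8 + (+24,-8) → col=7, row=0

col=7, row=0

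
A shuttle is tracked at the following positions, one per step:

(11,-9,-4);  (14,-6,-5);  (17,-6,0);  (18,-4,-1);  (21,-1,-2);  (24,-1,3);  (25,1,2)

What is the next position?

(28,4,1)

Step-to-step displacements: (+3,+3,-1), (+3,+0,+5), (+1,+2,-1), (+3,+3,-1), (+3,+0,+5), (+1,+2,-1) — a repeating cycle of length 3.
step 7: apply (+3,+3,-1) → (28,4,1)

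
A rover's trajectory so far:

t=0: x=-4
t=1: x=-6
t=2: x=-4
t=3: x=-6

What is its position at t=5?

Consecutive displacements -2, +2, -2 scale by a factor of -1 each step.
step 4: -6 + 2 → x=-4
step 5: -4 − 2 → x=-6

x=-6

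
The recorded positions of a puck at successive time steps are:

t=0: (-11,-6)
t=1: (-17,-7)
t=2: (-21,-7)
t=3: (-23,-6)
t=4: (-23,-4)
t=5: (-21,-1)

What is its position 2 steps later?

(-11,8)

Successive displacements: (-6,-1), (-4,+0), (-2,+1), (+0,+2), (+2,+3) — each changes by (+2,+1).
step 6: (-21,-1) + (+4,+4) → (-17,3)
step 7: (-17,3) + (+6,+5) → (-11,8)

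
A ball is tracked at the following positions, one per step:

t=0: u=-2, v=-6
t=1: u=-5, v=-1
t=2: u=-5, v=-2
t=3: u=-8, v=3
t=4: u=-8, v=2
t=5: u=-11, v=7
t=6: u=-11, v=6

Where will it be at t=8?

u=-14, v=10

Differencing gives (-3,+5), (+0,-1), (-3,+5), (+0,-1), (-3,+5), (+0,-1). This is the pattern (-3,+5), (+0,-1) repeated.
step 7: apply (-3,+5) → u=-14, v=11
step 8: apply (+0,-1) → u=-14, v=10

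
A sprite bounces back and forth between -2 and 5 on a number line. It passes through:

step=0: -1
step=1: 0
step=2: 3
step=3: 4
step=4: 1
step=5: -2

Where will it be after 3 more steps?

3

The value reflects between -2 and 5, moving 3 per step.
  step 6: -2 → 1
  step 7: 1 → 4
  step 8: 4 → 3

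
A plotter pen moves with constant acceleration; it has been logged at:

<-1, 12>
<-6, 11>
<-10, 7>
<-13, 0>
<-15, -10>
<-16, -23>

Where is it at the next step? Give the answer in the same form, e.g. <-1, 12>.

First differences are <-5, -1>, <-4, -4>, <-3, -7>, <-2, -10>, <-1, -13>; their common second difference is <+1, -3> (constant acceleration).
step 6: <-16, -23> + <+0, -16> → <-16, -39>

<-16, -39>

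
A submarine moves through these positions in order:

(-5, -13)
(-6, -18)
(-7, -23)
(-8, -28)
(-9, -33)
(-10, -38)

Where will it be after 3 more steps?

Constant displacement of (-1, -5) per step.
step 6: (-10, -38) + (-1, -5) → (-11, -43)
step 7: (-11, -43) + (-1, -5) → (-12, -48)
step 8: (-12, -48) + (-1, -5) → (-13, -53)

(-13, -53)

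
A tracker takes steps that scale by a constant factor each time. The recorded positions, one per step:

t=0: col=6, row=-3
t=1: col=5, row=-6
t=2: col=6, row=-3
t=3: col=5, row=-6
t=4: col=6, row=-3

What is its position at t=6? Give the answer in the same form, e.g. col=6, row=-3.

Step-to-step displacements: (-1, -3), (+1, +3), (-1, -3), (+1, +3); each is -1× the previous.
step 5: col=6, row=-3 + (-1, -3) → col=5, row=-6
step 6: col=5, row=-6 + (+1, +3) → col=6, row=-3

col=6, row=-3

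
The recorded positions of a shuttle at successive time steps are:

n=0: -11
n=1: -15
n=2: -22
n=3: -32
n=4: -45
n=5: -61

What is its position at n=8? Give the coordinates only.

-127

Successive displacements: -4, -7, -10, -13, -16 — each changes by -3.
step 6: -61 − 19 → -80
step 7: -80 − 22 → -102
step 8: -102 − 25 → -127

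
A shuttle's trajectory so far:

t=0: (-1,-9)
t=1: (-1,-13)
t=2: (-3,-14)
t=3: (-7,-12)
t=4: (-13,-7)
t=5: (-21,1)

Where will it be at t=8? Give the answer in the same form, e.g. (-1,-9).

First differences are (+0,-4), (-2,-1), (-4,+2), (-6,+5), (-8,+8); their common second difference is (-2,+3) (constant acceleration).
step 6: (-21,1) + (-10,+11) → (-31,12)
step 7: (-31,12) + (-12,+14) → (-43,26)
step 8: (-43,26) + (-14,+17) → (-57,43)

(-57,43)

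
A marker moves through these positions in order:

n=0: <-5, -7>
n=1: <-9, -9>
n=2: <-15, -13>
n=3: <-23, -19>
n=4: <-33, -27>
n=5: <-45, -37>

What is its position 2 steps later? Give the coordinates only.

First differences are <-4, -2>, <-6, -4>, <-8, -6>, <-10, -8>, <-12, -10>; their common second difference is <-2, -2> (constant acceleration).
step 6: <-45, -37> + <-14, -12> → <-59, -49>
step 7: <-59, -49> + <-16, -14> → <-75, -63>

<-75, -63>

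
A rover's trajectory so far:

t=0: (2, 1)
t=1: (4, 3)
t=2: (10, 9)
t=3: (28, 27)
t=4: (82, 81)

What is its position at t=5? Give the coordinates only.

(244, 243)

Step-to-step displacements: (+2, +2), (+6, +6), (+18, +18), (+54, +54); each is 3× the previous.
step 5: (82, 81) + (+162, +162) → (244, 243)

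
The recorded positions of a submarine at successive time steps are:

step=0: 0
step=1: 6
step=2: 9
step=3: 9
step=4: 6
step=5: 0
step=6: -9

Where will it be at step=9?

-54

Successive displacements: +6, +3, +0, -3, -6, -9 — each changes by -3.
step 7: -9 − 12 → -21
step 8: -21 − 15 → -36
step 9: -36 − 18 → -54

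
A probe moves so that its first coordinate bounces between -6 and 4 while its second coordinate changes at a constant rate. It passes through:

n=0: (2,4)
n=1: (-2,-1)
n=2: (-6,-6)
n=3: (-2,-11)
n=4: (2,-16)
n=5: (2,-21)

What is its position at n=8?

(-2,-36)

The first coordinate travels 4 per step and bounces off the walls at -6 and 4.
  step 6: 2 → -2
  step 7: -2 → -6
  step 8: -6 → -2
The second coordinate changes by -5 each step: at step 8 it is -36.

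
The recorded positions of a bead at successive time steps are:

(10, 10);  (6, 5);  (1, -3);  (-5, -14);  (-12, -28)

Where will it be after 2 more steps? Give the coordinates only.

(-29, -65)

Taking differences between consecutive positions: (-4, -5), (-5, -8), (-6, -11), (-7, -14). These grow by (-1, -3) each step.
step 5: (-12, -28) + (-8, -17) → (-20, -45)
step 6: (-20, -45) + (-9, -20) → (-29, -65)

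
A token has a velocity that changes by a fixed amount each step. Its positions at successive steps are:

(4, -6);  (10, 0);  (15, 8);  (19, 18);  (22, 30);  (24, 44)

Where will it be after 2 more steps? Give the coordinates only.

Successive displacements: (+6, +6), (+5, +8), (+4, +10), (+3, +12), (+2, +14) — each changes by (-1, +2).
step 6: (24, 44) + (+1, +16) → (25, 60)
step 7: (25, 60) + (+0, +18) → (25, 78)

(25, 78)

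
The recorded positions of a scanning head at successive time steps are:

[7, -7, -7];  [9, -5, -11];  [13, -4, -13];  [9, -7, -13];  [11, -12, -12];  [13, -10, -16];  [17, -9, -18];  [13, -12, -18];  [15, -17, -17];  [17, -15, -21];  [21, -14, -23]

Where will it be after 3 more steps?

[21, -20, -26]

The moves between consecutive positions are [+2, +2, -4], [+4, +1, -2], [-4, -3, +0], [+2, -5, +1], [+2, +2, -4], [+4, +1, -2], [-4, -3, +0], [+2, -5, +1], [+2, +2, -4], [+4, +1, -2]; they repeat the 4-cycle [[+2, +2, -4], [+4, +1, -2], [-4, -3, +0], [+2, -5, +1]].
step 11: apply [-4, -3, +0] → [17, -17, -23]
step 12: apply [+2, -5, +1] → [19, -22, -22]
step 13: apply [+2, +2, -4] → [21, -20, -26]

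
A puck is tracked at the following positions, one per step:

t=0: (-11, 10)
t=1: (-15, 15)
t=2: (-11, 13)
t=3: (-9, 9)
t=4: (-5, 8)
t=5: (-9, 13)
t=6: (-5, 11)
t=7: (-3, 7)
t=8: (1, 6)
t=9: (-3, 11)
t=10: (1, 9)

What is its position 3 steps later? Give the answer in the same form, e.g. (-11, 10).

Step-to-step displacements: (-4, +5), (+4, -2), (+2, -4), (+4, -1), (-4, +5), (+4, -2), (+2, -4), (+4, -1), (-4, +5), (+4, -2) — a repeating cycle of length 4.
step 11: apply (+2, -4) → (3, 5)
step 12: apply (+4, -1) → (7, 4)
step 13: apply (-4, +5) → (3, 9)

(3, 9)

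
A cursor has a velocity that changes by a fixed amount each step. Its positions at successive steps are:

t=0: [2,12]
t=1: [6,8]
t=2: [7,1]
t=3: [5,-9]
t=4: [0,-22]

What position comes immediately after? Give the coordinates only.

[-8,-38]

Successive displacements: [+4,-4], [+1,-7], [-2,-10], [-5,-13] — each changes by [-3,-3].
step 5: [0,-22] + [-8,-16] → [-8,-38]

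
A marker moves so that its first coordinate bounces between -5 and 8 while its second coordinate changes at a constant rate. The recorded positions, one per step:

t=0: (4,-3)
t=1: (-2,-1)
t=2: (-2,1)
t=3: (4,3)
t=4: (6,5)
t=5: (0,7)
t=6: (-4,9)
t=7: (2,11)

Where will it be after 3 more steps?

The first coordinate travels 6 per step and bounces off the walls at -5 and 8.
  step 8: 2 → 8
  step 9: 8 → 2
  step 10: 2 → -4
The second coordinate changes by +2 each step: at step 10 it is 17.

(-4,17)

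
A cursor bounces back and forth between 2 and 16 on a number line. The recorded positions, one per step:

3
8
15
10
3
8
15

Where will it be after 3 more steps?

The value reflects between 2 and 16, moving 7 per step.
  step 7: 15 → 10
  step 8: 10 → 3
  step 9: 3 → 8

8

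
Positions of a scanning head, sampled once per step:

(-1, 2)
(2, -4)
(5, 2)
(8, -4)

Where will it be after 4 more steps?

The first coordinate changes by +3 each step, so at step 7 it is -1 + 7·(3) = 20.
The second coordinate repeats the cycle [2, -4] with period 2; step 7 mod 2 = 1, giving -4.

(20, -4)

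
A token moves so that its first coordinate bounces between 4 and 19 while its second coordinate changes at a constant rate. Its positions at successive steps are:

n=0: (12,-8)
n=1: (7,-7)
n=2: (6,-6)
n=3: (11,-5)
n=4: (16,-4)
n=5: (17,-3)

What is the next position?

(12,-2)

The first coordinate travels 5 per step and bounces off the walls at 4 and 19.
  step 6: 17 → 12
The second coordinate changes by +1 each step: at step 6 it is -2.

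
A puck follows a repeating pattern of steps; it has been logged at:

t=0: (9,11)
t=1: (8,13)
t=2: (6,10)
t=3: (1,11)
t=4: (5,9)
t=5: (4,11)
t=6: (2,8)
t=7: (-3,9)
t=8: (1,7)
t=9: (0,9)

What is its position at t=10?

(-2,6)

Step-to-step displacements: (-1,+2), (-2,-3), (-5,+1), (+4,-2), (-1,+2), (-2,-3), (-5,+1), (+4,-2), (-1,+2) — a repeating cycle of length 4.
step 10: apply (-2,-3) → (-2,6)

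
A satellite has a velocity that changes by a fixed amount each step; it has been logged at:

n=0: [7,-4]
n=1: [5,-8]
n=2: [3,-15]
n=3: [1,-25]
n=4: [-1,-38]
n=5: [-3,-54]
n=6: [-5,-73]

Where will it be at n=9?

[-11,-148]

First differences are [-2,-4], [-2,-7], [-2,-10], [-2,-13], [-2,-16], [-2,-19]; their common second difference is [+0,-3] (constant acceleration).
step 7: [-5,-73] + [-2,-22] → [-7,-95]
step 8: [-7,-95] + [-2,-25] → [-9,-120]
step 9: [-9,-120] + [-2,-28] → [-11,-148]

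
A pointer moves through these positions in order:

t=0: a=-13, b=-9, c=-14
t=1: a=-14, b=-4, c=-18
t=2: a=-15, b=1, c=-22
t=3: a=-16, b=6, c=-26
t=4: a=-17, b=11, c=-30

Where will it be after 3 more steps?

a=-20, b=26, c=-42

Constant displacement of (-1,+5,-4) per step.
step 5: a=-17, b=11, c=-30 + (-1,+5,-4) → a=-18, b=16, c=-34
step 6: a=-18, b=16, c=-34 + (-1,+5,-4) → a=-19, b=21, c=-38
step 7: a=-19, b=21, c=-38 + (-1,+5,-4) → a=-20, b=26, c=-42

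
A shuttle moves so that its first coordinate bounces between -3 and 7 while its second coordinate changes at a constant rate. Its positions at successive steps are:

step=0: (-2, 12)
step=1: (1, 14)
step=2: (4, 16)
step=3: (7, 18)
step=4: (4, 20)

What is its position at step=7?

The first coordinate travels 3 per step and bounces off the walls at -3 and 7.
  step 5: 4 → 1
  step 6: 1 → -2
  step 7: -2 → -1
The second coordinate changes by +2 each step: at step 7 it is 26.

(-1, 26)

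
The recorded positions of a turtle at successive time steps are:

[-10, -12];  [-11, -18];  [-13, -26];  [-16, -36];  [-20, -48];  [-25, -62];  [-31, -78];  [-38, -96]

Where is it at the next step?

[-46, -116]

Successive displacements: [-1, -6], [-2, -8], [-3, -10], [-4, -12], [-5, -14], [-6, -16], [-7, -18] — each changes by [-1, -2].
step 8: [-38, -96] + [-8, -20] → [-46, -116]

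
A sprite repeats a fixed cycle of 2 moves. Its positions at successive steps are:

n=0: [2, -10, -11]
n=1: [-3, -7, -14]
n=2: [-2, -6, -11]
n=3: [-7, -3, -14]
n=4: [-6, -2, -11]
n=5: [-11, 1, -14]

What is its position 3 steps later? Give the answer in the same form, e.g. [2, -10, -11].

[-14, 6, -11]

Step-to-step displacements: [-5, +3, -3], [+1, +1, +3], [-5, +3, -3], [+1, +1, +3], [-5, +3, -3] — a repeating cycle of length 2.
step 6: apply [+1, +1, +3] → [-10, 2, -11]
step 7: apply [-5, +3, -3] → [-15, 5, -14]
step 8: apply [+1, +1, +3] → [-14, 6, -11]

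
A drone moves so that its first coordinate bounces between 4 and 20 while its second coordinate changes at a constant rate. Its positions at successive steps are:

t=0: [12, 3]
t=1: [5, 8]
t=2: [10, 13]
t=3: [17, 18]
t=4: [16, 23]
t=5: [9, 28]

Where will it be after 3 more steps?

The first coordinate reflects between 4 and 20, moving 7 per step.
  step 6: 9 → 6
  step 7: 6 → 13
  step 8: 13 → 20
The second coordinate changes by +5 each step: at step 8 it is 43.

[20, 43]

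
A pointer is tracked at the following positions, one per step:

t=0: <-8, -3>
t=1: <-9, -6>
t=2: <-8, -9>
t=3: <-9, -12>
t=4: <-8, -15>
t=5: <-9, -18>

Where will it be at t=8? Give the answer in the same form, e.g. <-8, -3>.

The first coordinate repeats the cycle [-8, -9] with period 2; step 8 mod 2 = 0, giving -8.
The second coordinate changes by -3 each step, so at step 8 it is -3 + 8·(-3) = -27.

<-8, -27>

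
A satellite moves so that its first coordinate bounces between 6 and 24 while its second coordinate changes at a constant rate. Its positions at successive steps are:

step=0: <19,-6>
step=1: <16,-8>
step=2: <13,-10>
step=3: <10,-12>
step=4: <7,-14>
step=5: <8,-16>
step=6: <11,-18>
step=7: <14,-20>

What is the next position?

The first coordinate travels 3 per step and bounces off the walls at 6 and 24.
  step 8: 14 → 17
The second coordinate changes by -2 each step: at step 8 it is -22.

<17,-22>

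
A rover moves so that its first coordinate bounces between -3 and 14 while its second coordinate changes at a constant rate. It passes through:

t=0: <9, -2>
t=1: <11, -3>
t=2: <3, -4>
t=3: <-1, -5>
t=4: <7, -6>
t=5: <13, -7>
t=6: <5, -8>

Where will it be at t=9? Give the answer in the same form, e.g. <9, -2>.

The first coordinate travels 8 per step and bounces off the walls at -3 and 14.
  step 7: 5 → -3
  step 8: -3 → 5
  step 9: 5 → 13
The second coordinate changes by -1 each step: at step 9 it is -11.

<13, -11>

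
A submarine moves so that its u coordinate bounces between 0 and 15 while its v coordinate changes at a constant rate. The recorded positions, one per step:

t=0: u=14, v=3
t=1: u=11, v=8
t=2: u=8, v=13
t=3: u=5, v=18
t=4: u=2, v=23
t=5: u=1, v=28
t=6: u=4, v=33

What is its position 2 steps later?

The u coordinate reflects between 0 and 15, moving 3 per step.
  step 7: 4 → 7
  step 8: 7 → 10
The v coordinate changes by +5 each step: at step 8 it is 43.

u=10, v=43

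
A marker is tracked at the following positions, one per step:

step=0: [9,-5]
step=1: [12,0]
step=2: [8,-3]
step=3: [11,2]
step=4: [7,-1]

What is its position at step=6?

[6,1]

Differencing gives [+3,+5], [-4,-3], [+3,+5], [-4,-3]. This is the pattern [+3,+5], [-4,-3] repeated.
step 5: apply [+3,+5] → [10,4]
step 6: apply [-4,-3] → [6,1]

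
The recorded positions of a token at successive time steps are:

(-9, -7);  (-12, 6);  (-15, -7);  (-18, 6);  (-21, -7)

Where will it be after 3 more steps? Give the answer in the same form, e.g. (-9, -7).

(-30, 6)

First: linear, -3 per step → -30 at step 7.
Second: cycles through -7, 6 every 2 steps. Step 7 lands at position 1 of the cycle → 6.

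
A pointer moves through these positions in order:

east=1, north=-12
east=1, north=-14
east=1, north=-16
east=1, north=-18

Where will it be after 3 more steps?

east=1, north=-24

Each step adds (+0,-2) to the position.
step 4: east=1, north=-18 + (+0,-2) → east=1, north=-20
step 5: east=1, north=-20 + (+0,-2) → east=1, north=-22
step 6: east=1, north=-22 + (+0,-2) → east=1, north=-24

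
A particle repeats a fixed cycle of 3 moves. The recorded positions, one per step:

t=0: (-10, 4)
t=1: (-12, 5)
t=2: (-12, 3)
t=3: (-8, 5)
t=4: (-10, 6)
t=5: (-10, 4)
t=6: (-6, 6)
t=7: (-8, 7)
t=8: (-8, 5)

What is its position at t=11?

(-6, 6)

Step-to-step displacements: (-2, +1), (+0, -2), (+4, +2), (-2, +1), (+0, -2), (+4, +2), (-2, +1), (+0, -2) — a repeating cycle of length 3.
step 9: apply (+4, +2) → (-4, 7)
step 10: apply (-2, +1) → (-6, 8)
step 11: apply (+0, -2) → (-6, 6)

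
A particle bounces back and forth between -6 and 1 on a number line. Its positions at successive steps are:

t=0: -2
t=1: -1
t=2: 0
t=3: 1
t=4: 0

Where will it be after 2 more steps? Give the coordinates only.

-2

The value reflects between -6 and 1, moving 1 per step.
  step 5: 0 → -1
  step 6: -1 → -2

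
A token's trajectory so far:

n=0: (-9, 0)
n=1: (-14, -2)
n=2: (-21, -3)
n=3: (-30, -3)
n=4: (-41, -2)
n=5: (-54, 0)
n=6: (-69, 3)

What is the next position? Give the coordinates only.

(-86, 7)

Taking differences between consecutive positions: (-5, -2), (-7, -1), (-9, +0), (-11, +1), (-13, +2), (-15, +3). These grow by (-2, +1) each step.
step 7: (-69, 3) + (-17, +4) → (-86, 7)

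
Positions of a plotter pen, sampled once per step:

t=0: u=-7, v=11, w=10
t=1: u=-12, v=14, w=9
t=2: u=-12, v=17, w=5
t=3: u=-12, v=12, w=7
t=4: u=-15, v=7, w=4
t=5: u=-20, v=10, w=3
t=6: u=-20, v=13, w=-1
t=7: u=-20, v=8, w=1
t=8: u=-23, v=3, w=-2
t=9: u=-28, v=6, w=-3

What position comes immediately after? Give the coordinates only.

u=-28, v=9, w=-7

Step-to-step displacements: (-5, +3, -1), (+0, +3, -4), (+0, -5, +2), (-3, -5, -3), (-5, +3, -1), (+0, +3, -4), (+0, -5, +2), (-3, -5, -3), (-5, +3, -1) — a repeating cycle of length 4.
step 10: apply (+0, +3, -4) → u=-28, v=9, w=-7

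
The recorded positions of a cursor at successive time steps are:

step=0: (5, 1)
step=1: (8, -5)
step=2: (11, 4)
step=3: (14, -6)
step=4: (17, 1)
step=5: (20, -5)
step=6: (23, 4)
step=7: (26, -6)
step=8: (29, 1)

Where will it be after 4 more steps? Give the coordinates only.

The first coordinate changes by +3 each step, so at step 12 it is 5 + 12·(3) = 41.
The second coordinate repeats the cycle [1, -5, 4, -6] with period 4; step 12 mod 4 = 0, giving 1.

(41, 1)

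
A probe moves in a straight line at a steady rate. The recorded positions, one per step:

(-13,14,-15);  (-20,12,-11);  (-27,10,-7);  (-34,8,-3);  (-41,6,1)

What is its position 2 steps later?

Each step adds (-7,-2,+4) to the position.
step 5: (-41,6,1) + (-7,-2,+4) → (-48,4,5)
step 6: (-48,4,5) + (-7,-2,+4) → (-55,2,9)

(-55,2,9)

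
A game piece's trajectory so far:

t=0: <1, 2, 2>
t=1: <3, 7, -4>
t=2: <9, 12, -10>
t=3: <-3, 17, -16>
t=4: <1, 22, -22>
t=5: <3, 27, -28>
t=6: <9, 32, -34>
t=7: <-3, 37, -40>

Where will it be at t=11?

First: cycles through 1, 3, 9, -3 every 4 steps. Step 11 lands at position 3 of the cycle → -3.
Second: linear, +5 per step → 57 at step 11.
Third: linear, -6 per step → -64 at step 11.

<-3, 57, -64>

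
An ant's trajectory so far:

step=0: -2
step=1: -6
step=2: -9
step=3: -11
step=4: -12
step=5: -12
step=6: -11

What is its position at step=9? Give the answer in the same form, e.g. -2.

-2

First differences are -4, -3, -2, -1, +0, +1; their common second difference is +1 (constant acceleration).
step 7: -11 + 2 → -9
step 8: -9 + 3 → -6
step 9: -6 + 4 → -2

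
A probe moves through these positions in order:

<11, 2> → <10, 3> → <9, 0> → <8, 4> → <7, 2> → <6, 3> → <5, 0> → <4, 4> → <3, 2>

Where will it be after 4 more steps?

First: linear, -1 per step → -1 at step 12.
Second: cycles through 2, 3, 0, 4 every 4 steps. Step 12 lands at position 0 of the cycle → 2.

<-1, 2>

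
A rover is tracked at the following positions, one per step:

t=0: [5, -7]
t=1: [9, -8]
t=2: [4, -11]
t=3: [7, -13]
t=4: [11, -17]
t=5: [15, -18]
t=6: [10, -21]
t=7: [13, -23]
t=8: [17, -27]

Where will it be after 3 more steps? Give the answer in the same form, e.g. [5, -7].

[19, -33]

The moves between consecutive positions are [+4, -1], [-5, -3], [+3, -2], [+4, -4], [+4, -1], [-5, -3], [+3, -2], [+4, -4]; they repeat the 4-cycle [[+4, -1], [-5, -3], [+3, -2], [+4, -4]].
step 9: apply [+4, -1] → [21, -28]
step 10: apply [-5, -3] → [16, -31]
step 11: apply [+3, -2] → [19, -33]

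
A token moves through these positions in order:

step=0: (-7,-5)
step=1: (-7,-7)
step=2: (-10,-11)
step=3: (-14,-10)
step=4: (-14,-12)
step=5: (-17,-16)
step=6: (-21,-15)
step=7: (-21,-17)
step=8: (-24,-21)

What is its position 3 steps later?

Differencing gives (+0,-2), (-3,-4), (-4,+1), (+0,-2), (-3,-4), (-4,+1), (+0,-2), (-3,-4). This is the pattern (+0,-2), (-3,-4), (-4,+1) repeated.
step 9: apply (-4,+1) → (-28,-20)
step 10: apply (+0,-2) → (-28,-22)
step 11: apply (-3,-4) → (-31,-26)

(-31,-26)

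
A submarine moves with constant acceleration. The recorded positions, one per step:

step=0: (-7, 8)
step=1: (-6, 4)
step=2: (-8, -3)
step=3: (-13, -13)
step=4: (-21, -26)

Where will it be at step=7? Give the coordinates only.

Taking differences between consecutive positions: (+1, -4), (-2, -7), (-5, -10), (-8, -13). These grow by (-3, -3) each step.
step 5: (-21, -26) + (-11, -16) → (-32, -42)
step 6: (-32, -42) + (-14, -19) → (-46, -61)
step 7: (-46, -61) + (-17, -22) → (-63, -83)

(-63, -83)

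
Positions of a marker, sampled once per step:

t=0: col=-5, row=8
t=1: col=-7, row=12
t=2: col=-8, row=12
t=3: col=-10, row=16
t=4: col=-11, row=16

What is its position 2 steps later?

col=-14, row=20

Differencing gives (-2, +4), (-1, +0), (-2, +4), (-1, +0). This is the pattern (-2, +4), (-1, +0) repeated.
step 5: apply (-2, +4) → col=-13, row=20
step 6: apply (-1, +0) → col=-14, row=20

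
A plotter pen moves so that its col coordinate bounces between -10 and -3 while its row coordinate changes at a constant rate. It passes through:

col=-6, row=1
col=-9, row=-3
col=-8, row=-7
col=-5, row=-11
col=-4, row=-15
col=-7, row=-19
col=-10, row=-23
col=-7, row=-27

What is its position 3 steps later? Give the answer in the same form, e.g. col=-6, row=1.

The col coordinate reflects between -10 and -3, moving 3 per step.
  step 8: -7 → -4
  step 9: -4 → -5
  step 10: -5 → -8
The row coordinate changes by -4 each step: at step 10 it is -39.

col=-8, row=-39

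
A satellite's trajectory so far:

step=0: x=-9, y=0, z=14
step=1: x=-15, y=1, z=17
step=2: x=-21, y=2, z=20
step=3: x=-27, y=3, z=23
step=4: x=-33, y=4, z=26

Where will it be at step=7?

The position changes by (-6,+1,+3) every step.
step 5: x=-33, y=4, z=26 + (-6,+1,+3) → x=-39, y=5, z=29
step 6: x=-39, y=5, z=29 + (-6,+1,+3) → x=-45, y=6, z=32
step 7: x=-45, y=6, z=32 + (-6,+1,+3) → x=-51, y=7, z=35

x=-51, y=7, z=35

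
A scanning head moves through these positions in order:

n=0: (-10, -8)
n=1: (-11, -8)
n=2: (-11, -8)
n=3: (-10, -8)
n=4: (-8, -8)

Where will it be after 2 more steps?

(-1, -8)

First differences are (-1, +0), (+0, +0), (+1, +0), (+2, +0); their common second difference is (+1, +0) (constant acceleration).
step 5: (-8, -8) + (+3, +0) → (-5, -8)
step 6: (-5, -8) + (+4, +0) → (-1, -8)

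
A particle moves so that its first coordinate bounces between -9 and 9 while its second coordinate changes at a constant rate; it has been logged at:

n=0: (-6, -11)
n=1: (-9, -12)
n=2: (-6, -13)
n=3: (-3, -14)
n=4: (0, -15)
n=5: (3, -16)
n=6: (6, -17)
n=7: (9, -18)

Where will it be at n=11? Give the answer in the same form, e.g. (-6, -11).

(-3, -22)

The first coordinate reflects between -9 and 9, moving 3 per step.
  step 8: 9 → 6
  step 9: 6 → 3
  step 10: 3 → 0
  step 11: 0 → -3
The second coordinate changes by -1 each step: at step 11 it is -22.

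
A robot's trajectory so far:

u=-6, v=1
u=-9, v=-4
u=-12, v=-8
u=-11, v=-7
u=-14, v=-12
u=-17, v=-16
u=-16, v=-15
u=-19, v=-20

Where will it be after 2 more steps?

The moves between consecutive positions are (-3,-5), (-3,-4), (+1,+1), (-3,-5), (-3,-4), (+1,+1), (-3,-5); they repeat the 3-cycle [(-3,-5), (-3,-4), (+1,+1)].
step 8: apply (-3,-4) → u=-22, v=-24
step 9: apply (+1,+1) → u=-21, v=-23

u=-21, v=-23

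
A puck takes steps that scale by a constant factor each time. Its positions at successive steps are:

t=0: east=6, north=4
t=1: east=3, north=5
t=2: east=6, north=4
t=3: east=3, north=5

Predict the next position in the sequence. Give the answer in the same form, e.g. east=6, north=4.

east=6, north=4

Consecutive displacements (-3, +1), (+3, -1), (-3, +1) scale by a factor of -1 each step.
step 4: east=3, north=5 + (+3, -1) → east=6, north=4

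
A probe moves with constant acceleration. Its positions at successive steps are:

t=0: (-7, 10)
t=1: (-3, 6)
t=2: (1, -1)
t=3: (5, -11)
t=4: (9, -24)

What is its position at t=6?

Taking differences between consecutive positions: (+4, -4), (+4, -7), (+4, -10), (+4, -13). These grow by (+0, -3) each step.
step 5: (9, -24) + (+4, -16) → (13, -40)
step 6: (13, -40) + (+4, -19) → (17, -59)

(17, -59)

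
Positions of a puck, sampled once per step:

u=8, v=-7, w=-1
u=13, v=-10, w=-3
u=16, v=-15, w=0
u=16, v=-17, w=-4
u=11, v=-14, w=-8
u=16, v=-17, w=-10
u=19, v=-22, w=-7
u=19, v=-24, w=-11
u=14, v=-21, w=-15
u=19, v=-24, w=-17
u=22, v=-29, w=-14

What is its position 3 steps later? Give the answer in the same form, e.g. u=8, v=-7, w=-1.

u=22, v=-31, w=-24

Differencing gives (+5, -3, -2), (+3, -5, +3), (+0, -2, -4), (-5, +3, -4), (+5, -3, -2), (+3, -5, +3), (+0, -2, -4), (-5, +3, -4), (+5, -3, -2), (+3, -5, +3). This is the pattern (+5, -3, -2), (+3, -5, +3), (+0, -2, -4), (-5, +3, -4) repeated.
step 11: apply (+0, -2, -4) → u=22, v=-31, w=-18
step 12: apply (-5, +3, -4) → u=17, v=-28, w=-22
step 13: apply (+5, -3, -2) → u=22, v=-31, w=-24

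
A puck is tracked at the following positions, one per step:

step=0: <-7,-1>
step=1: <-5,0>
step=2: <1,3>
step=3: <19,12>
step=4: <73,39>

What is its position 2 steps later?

<721,363>

The jumps are <+2,+1>, <+6,+3>, <+18,+9>, <+54,+27> — a geometric progression with ratio 3.
step 5: <73,39> + <+162,+81> → <235,120>
step 6: <235,120> + <+486,+243> → <721,363>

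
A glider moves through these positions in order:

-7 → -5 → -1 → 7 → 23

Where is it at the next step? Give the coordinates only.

55

Step-to-step displacements: +2, +4, +8, +16; each is 2× the previous.
step 5: 23 + 32 → 55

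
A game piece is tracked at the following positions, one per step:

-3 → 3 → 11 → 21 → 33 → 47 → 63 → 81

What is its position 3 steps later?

Taking differences between consecutive positions: +6, +8, +10, +12, +14, +16, +18. These grow by +2 each step.
step 8: 81 + 20 → 101
step 9: 101 + 22 → 123
step 10: 123 + 24 → 147

147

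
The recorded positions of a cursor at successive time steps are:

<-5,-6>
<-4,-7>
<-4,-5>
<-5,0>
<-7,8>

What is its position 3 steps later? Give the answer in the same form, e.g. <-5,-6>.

<-19,50>

Successive displacements: <+1,-1>, <+0,+2>, <-1,+5>, <-2,+8> — each changes by <-1,+3>.
step 5: <-7,8> + <-3,+11> → <-10,19>
step 6: <-10,19> + <-4,+14> → <-14,33>
step 7: <-14,33> + <-5,+17> → <-19,50>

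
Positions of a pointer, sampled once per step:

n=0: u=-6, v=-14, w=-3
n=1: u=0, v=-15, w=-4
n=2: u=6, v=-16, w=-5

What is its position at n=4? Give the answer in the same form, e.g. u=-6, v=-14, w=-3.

u=18, v=-18, w=-7

The position changes by (+6, -1, -1) every step.
step 3: u=6, v=-16, w=-5 + (+6, -1, -1) → u=12, v=-17, w=-6
step 4: u=12, v=-17, w=-6 + (+6, -1, -1) → u=18, v=-18, w=-7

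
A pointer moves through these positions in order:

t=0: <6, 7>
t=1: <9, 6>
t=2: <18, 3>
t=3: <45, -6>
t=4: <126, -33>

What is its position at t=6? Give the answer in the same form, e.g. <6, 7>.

Step-to-step displacements: <+3, -1>, <+9, -3>, <+27, -9>, <+81, -27>; each is 3× the previous.
step 5: <126, -33> + <+243, -81> → <369, -114>
step 6: <369, -114> + <+729, -243> → <1098, -357>

<1098, -357>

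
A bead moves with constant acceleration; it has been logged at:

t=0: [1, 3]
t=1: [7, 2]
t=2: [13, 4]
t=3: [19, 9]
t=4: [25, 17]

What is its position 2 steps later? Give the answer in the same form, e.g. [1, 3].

[37, 42]

Taking differences between consecutive positions: [+6, -1], [+6, +2], [+6, +5], [+6, +8]. These grow by [+0, +3] each step.
step 5: [25, 17] + [+6, +11] → [31, 28]
step 6: [31, 28] + [+6, +14] → [37, 42]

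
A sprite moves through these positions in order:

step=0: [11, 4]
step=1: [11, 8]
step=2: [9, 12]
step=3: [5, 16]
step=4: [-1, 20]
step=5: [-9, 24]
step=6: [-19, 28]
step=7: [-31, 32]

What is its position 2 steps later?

Successive displacements: [+0, +4], [-2, +4], [-4, +4], [-6, +4], [-8, +4], [-10, +4], [-12, +4] — each changes by [-2, +0].
step 8: [-31, 32] + [-14, +4] → [-45, 36]
step 9: [-45, 36] + [-16, +4] → [-61, 40]

[-61, 40]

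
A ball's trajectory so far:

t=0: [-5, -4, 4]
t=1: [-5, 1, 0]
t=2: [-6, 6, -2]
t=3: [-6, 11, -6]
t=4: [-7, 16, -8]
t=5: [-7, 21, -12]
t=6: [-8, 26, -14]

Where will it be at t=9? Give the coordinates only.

The moves between consecutive positions are [+0, +5, -4], [-1, +5, -2], [+0, +5, -4], [-1, +5, -2], [+0, +5, -4], [-1, +5, -2]; they repeat the 2-cycle [[+0, +5, -4], [-1, +5, -2]].
step 7: apply [+0, +5, -4] → [-8, 31, -18]
step 8: apply [-1, +5, -2] → [-9, 36, -20]
step 9: apply [+0, +5, -4] → [-9, 41, -24]

[-9, 41, -24]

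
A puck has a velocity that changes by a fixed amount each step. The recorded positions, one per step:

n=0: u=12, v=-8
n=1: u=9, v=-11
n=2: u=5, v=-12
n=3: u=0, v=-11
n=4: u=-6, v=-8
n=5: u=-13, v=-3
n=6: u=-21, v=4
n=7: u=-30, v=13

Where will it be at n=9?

Taking differences between consecutive positions: (-3,-3), (-4,-1), (-5,+1), (-6,+3), (-7,+5), (-8,+7), (-9,+9). These grow by (-1,+2) each step.
step 8: u=-30, v=13 + (-10,+11) → u=-40, v=24
step 9: u=-40, v=24 + (-11,+13) → u=-51, v=37

u=-51, v=37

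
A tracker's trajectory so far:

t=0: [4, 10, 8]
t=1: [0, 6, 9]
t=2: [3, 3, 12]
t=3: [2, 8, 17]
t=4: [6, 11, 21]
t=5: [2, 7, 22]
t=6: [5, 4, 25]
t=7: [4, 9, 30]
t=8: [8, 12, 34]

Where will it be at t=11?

Step-to-step displacements: [-4, -4, +1], [+3, -3, +3], [-1, +5, +5], [+4, +3, +4], [-4, -4, +1], [+3, -3, +3], [-1, +5, +5], [+4, +3, +4] — a repeating cycle of length 4.
step 9: apply [-4, -4, +1] → [4, 8, 35]
step 10: apply [+3, -3, +3] → [7, 5, 38]
step 11: apply [-1, +5, +5] → [6, 10, 43]

[6, 10, 43]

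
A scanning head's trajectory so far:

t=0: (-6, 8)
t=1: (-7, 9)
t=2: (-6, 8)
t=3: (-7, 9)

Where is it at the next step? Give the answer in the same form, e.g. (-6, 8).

Step-to-step displacements: (-1, +1), (+1, -1), (-1, +1); each is -1× the previous.
step 4: (-7, 9) + (+1, -1) → (-6, 8)

(-6, 8)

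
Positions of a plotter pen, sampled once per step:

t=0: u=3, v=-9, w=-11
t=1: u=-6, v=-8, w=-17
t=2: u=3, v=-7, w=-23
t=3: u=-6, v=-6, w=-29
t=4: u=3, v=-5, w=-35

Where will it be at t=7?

u=-6, v=-2, w=-53

The u coordinate repeats the cycle [3, -6] with period 2; step 7 mod 2 = 1, giving -6.
The v coordinate changes by +1 each step, so at step 7 it is -9 + 7·(1) = -2.
The w coordinate changes by -6 each step, so at step 7 it is -11 + 7·(-6) = -53.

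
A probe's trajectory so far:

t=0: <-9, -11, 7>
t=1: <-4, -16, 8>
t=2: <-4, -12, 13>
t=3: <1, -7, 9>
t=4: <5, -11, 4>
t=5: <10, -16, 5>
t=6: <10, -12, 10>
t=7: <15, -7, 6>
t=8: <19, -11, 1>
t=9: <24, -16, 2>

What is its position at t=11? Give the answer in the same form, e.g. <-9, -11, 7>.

Step-to-step displacements: <+5, -5, +1>, <+0, +4, +5>, <+5, +5, -4>, <+4, -4, -5>, <+5, -5, +1>, <+0, +4, +5>, <+5, +5, -4>, <+4, -4, -5>, <+5, -5, +1> — a repeating cycle of length 4.
step 10: apply <+0, +4, +5> → <24, -12, 7>
step 11: apply <+5, +5, -4> → <29, -7, 3>

<29, -7, 3>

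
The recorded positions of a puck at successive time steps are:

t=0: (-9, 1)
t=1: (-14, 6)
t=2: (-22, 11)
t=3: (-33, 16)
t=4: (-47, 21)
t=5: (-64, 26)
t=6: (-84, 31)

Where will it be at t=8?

Successive displacements: (-5, +5), (-8, +5), (-11, +5), (-14, +5), (-17, +5), (-20, +5) — each changes by (-3, +0).
step 7: (-84, 31) + (-23, +5) → (-107, 36)
step 8: (-107, 36) + (-26, +5) → (-133, 41)

(-133, 41)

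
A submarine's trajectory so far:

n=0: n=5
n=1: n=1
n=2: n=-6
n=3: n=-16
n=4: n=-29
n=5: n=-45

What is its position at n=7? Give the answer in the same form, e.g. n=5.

n=-86

First differences are -4, -7, -10, -13, -16; their common second difference is -3 (constant acceleration).
step 6: -45 − 19 → n=-64
step 7: -64 − 22 → n=-86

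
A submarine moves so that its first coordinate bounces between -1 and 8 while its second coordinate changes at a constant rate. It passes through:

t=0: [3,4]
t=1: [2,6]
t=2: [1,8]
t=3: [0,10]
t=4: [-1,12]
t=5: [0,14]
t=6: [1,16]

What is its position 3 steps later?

The first coordinate travels 1 per step and bounces off the walls at -1 and 8.
  step 7: 1 → 2
  step 8: 2 → 3
  step 9: 3 → 4
The second coordinate changes by +2 each step: at step 9 it is 22.

[4,22]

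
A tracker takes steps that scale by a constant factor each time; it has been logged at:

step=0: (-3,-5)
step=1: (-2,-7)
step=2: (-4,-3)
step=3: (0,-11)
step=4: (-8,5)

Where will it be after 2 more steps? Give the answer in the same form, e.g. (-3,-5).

Step-to-step displacements: (+1,-2), (-2,+4), (+4,-8), (-8,+16); each is -2× the previous.
step 5: (-8,5) + (+16,-32) → (8,-27)
step 6: (8,-27) + (-32,+64) → (-24,37)

(-24,37)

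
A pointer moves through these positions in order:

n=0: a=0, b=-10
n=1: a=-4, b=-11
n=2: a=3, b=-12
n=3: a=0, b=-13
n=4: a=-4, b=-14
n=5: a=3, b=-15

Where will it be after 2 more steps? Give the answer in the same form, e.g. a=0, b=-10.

a=-4, b=-17

A: cycles through 0, -4, 3 every 3 steps. Step 7 lands at position 1 of the cycle → -4.
B: linear, -1 per step → -17 at step 7.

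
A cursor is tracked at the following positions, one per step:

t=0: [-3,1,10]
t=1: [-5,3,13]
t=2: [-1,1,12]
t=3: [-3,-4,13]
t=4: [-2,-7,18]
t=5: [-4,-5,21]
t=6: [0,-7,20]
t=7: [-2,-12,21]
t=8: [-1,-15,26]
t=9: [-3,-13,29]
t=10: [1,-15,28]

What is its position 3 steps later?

Differencing gives [-2,+2,+3], [+4,-2,-1], [-2,-5,+1], [+1,-3,+5], [-2,+2,+3], [+4,-2,-1], [-2,-5,+1], [+1,-3,+5], [-2,+2,+3], [+4,-2,-1]. This is the pattern [-2,+2,+3], [+4,-2,-1], [-2,-5,+1], [+1,-3,+5] repeated.
step 11: apply [-2,-5,+1] → [-1,-20,29]
step 12: apply [+1,-3,+5] → [0,-23,34]
step 13: apply [-2,+2,+3] → [-2,-21,37]

[-2,-21,37]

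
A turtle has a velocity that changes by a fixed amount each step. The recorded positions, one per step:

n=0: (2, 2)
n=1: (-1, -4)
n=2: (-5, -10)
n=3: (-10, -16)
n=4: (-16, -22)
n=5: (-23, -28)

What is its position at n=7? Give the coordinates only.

First differences are (-3, -6), (-4, -6), (-5, -6), (-6, -6), (-7, -6); their common second difference is (-1, +0) (constant acceleration).
step 6: (-23, -28) + (-8, -6) → (-31, -34)
step 7: (-31, -34) + (-9, -6) → (-40, -40)

(-40, -40)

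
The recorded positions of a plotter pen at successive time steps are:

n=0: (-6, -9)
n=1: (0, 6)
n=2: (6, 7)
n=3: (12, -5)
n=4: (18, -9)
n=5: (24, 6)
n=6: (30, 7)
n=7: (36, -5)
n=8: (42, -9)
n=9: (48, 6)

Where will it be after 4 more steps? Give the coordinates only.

(72, 6)

First: linear, +6 per step → 72 at step 13.
Second: cycles through -9, 6, 7, -5 every 4 steps. Step 13 lands at position 1 of the cycle → 6.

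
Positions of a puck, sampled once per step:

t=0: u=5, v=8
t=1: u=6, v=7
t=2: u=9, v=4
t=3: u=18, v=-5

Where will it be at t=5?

u=126, v=-113

Step-to-step displacements: (+1, -1), (+3, -3), (+9, -9); each is 3× the previous.
step 4: u=18, v=-5 + (+27, -27) → u=45, v=-32
step 5: u=45, v=-32 + (+81, -81) → u=126, v=-113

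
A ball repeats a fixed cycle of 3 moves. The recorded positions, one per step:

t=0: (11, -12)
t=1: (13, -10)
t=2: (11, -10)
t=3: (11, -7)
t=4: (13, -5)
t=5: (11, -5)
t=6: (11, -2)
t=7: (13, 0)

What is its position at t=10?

Differencing gives (+2, +2), (-2, +0), (+0, +3), (+2, +2), (-2, +0), (+0, +3), (+2, +2). This is the pattern (+2, +2), (-2, +0), (+0, +3) repeated.
step 8: apply (-2, +0) → (11, 0)
step 9: apply (+0, +3) → (11, 3)
step 10: apply (+2, +2) → (13, 5)

(13, 5)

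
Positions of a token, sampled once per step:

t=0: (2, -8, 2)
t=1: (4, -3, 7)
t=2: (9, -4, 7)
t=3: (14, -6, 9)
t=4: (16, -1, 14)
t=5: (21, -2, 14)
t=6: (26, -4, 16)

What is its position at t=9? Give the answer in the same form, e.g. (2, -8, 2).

(38, -2, 23)

The moves between consecutive positions are (+2, +5, +5), (+5, -1, +0), (+5, -2, +2), (+2, +5, +5), (+5, -1, +0), (+5, -2, +2); they repeat the 3-cycle [(+2, +5, +5), (+5, -1, +0), (+5, -2, +2)].
step 7: apply (+2, +5, +5) → (28, 1, 21)
step 8: apply (+5, -1, +0) → (33, 0, 21)
step 9: apply (+5, -2, +2) → (38, -2, 23)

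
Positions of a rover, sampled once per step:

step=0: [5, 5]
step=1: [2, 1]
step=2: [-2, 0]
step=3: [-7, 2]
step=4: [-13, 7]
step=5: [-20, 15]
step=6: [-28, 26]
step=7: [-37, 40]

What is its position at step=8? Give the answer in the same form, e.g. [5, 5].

Successive displacements: [-3, -4], [-4, -1], [-5, +2], [-6, +5], [-7, +8], [-8, +11], [-9, +14] — each changes by [-1, +3].
step 8: [-37, 40] + [-10, +17] → [-47, 57]

[-47, 57]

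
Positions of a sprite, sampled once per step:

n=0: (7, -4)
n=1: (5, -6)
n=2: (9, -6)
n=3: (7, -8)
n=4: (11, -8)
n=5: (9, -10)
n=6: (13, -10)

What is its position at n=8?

(15, -12)

Step-to-step displacements: (-2, -2), (+4, +0), (-2, -2), (+4, +0), (-2, -2), (+4, +0) — a repeating cycle of length 2.
step 7: apply (-2, -2) → (11, -12)
step 8: apply (+4, +0) → (15, -12)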